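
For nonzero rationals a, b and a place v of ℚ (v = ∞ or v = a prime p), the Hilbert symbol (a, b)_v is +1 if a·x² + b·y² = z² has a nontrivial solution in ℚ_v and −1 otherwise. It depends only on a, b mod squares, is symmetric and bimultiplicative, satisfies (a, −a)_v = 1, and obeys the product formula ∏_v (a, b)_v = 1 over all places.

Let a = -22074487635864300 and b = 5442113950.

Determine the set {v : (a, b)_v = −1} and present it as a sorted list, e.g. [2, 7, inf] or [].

[2, 7, 13, 17]

(a, b) ≡ (-483, 8398) mod (ℚ^×)²; places V = {2, 3, 5, 7, 13, 17, 19, 23, ∞}.
(a,b)_23: α=3, u≡16; β=2, v≡18 (mod 23); (16|23)=+1, (18|23)=+1; sign (−1)^0·+1^2·+1^3 = +1.
(a,b)_3: α=1, u≡1; β=0, v≡1 (mod 3); (1|3)=+1, (1|3)=+1; sign (−1)^0·+1^0·+1^1 = +1.
(a,b)_17: α=2, u≡3; β=1, v≡2 (mod 17); (3|17)=-1, (2|17)=+1; sign (−1)^0·-1^1·+1^2 = -1.
(a,b)_2: α=2, β=1; u≡5, v≡7 (mod 8); ε(u)ε(v)=0·1, αω(v)=2·0, βω(u)=1·1; sum ≡ 1  ⇒  -1.
(a,b)_19: α=2, u≡4; β=1, v≡17 (mod 19); (4|19)=+1, (17|19)=+1; sign (−1)^0·+1^1·+1^2 = +1.
(a,b)_13: α=2, u≡7; β=1, v≡9 (mod 13); (7|13)=-1, (9|13)=+1; sign (−1)^0·-1^1·+1^2 = -1.
(a,b)_5: α=2, u≡3; β=2, v≡3 (mod 5); (3|5)=-1, (3|5)=-1; sign (−1)^0·-1^2·-1^2 = +1.
(a,b)_7: α=3, u≡1; β=2, v≡3 (mod 7); (1|7)=+1, (3|7)=-1; sign (−1)^0·+1^2·-1^3 = -1.
(a,b)_∞: sgn(-483)=−, sgn(8398)=+, so +1.
Ram(-483, 8398) = {2, 7, 13, 17}; no ℚ_2-point on the conic.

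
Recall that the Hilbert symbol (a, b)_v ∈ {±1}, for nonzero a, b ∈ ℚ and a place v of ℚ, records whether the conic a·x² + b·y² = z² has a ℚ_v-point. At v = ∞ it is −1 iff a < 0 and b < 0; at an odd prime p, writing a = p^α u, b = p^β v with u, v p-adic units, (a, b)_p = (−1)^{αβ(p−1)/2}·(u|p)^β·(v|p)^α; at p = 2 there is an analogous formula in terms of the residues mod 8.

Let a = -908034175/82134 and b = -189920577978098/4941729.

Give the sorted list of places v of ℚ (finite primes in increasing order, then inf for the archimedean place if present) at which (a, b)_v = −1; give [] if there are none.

Mod squares: a ≡ -129642, b ≡ -2. Check v ∈ {∞, 2, 3, 5, 11, 13, 17, 19, 31, 41}.
v=17: a=17^1·(≡3), b=17^2·(≡8) mod 17; (3|17)=-1, (8|17)=+1; (−1)^{1·2·8}·(-1)^2·(+1)^1 = +1.
v=5: a=5^2·(≡2), b=5^0·(≡3) mod 5; (2|5)=-1, (3|5)=-1; (−1)^{2·0·2}·(-1)^0·(-1)^2 = +1.
v=11: a=11^0·(≡5), b=11^2·(≡3) mod 11; (5|11)=+1, (3|11)=+1; (−1)^{0·2·5}·(+1)^2·(+1)^0 = +1.
v=19: a=19^0·(≡15), b=19^-2·(≡4) mod 19; (15|19)=-1, (4|19)=+1; (−1)^{0·-2·9}·(-1)^-2·(+1)^0 = +1.
v=13: a=13^-2·(≡6), b=13^-2·(≡5) mod 13; (6|13)=-1, (5|13)=-1; (−1)^{-2·-2·6}·(-1)^-2·(-1)^-2 = +1.
v=31: a=31^1·(≡11), b=31^2·(≡3) mod 31; (11|31)=-1, (3|31)=-1; (−1)^{1·2·15}·(-1)^2·(-1)^1 = -1.
v=3: a=3^-5·(≡1), b=3^-4·(≡1) mod 3; (1|3)=+1, (1|3)=+1; (−1)^{-5·-4·1}·(+1)^-4·(+1)^-5 = +1.
v=41: a=41^3·(≡36), b=41^4·(≡20) mod 41; (36|41)=+1, (20|41)=+1; (−1)^{3·4·20}·(+1)^4·(+1)^3 = +1.
v=∞: -129642 < 0 and -2 < 0  ⇒  (a,b)_∞ = -1.
v=2: v_2(a)=-1, v_2(b)=1; units ≡ 3, 7 (mod 8); ε·ε+αω+βω = 1·1+-1·0+1·1 ≡ 0  ⇒  (a,b)_2 = +1.
|Ram(-129642, -2)| = 2, even; anisotropic at {31, ∞}.

[31, inf]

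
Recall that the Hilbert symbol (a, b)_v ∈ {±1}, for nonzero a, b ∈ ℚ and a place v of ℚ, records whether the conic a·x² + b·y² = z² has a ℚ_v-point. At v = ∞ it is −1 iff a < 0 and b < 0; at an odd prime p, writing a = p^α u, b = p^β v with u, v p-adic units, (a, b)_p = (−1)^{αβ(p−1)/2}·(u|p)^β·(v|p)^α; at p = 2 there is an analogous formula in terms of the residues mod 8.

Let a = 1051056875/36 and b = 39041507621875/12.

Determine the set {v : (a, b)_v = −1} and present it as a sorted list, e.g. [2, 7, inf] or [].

[3, 11, 17, 23]

(a, b) ≡ (11, 1225785) mod (ℚ^×)²; places V = {2, 3, 5, 11, 17, 19, 23, ∞}.
(a,b)_19: α=0, u≡1; β=1, v≡13 (mod 19); (1|19)=+1, (13|19)=-1; sign (−1)^0·+1^1·-1^0 = +1.
(a,b)_3: α=-2, u≡2; β=-1, v≡1 (mod 3); (2|3)=-1, (1|3)=+1; sign (−1)^0·-1^-1·+1^-2 = -1.
(a,b)_17: α=2, u≡7; β=3, v≡2 (mod 17); (7|17)=-1, (2|17)=+1; sign (−1)^0·-1^3·+1^2 = -1.
(a,b)_23: α=2, u≡21; β=3, v≡16 (mod 23); (21|23)=-1, (16|23)=+1; sign (−1)^0·-1^3·+1^2 = -1.
(a,b)_11: α=1, u≡9; β=1, v≡1 (mod 11); (9|11)=+1, (1|11)=+1; sign (−1)^1·+1^1·+1^1 = -1.
(a,b)_2: α=-2, β=-2; u≡3, v≡1 (mod 8); ε(u)ε(v)=1·0, αω(v)=-2·0, βω(u)=-2·1; sum ≡ 0  ⇒  +1.
(a,b)_∞: sgn(11)=+, sgn(1225785)=+, so +1.
(a,b)_5: α=4, u≡1; β=5, v≡2 (mod 5); (1|5)=+1, (2|5)=-1; sign (−1)^0·+1^5·-1^4 = +1.
|Ram(11, 1225785)| = 4, even; anisotropic at {3, 11, 17, 23}.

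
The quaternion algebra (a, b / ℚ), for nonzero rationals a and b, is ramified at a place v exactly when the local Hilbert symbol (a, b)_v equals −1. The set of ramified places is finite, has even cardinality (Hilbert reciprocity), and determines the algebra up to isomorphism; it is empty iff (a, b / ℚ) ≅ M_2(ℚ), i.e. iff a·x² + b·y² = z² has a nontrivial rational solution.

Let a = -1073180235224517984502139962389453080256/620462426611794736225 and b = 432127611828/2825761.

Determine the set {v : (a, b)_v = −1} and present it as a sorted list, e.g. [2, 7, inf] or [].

[7, 11, 17, 23]

Mod squares: a ≡ -32304811, b ≡ 4614973. Check v ∈ {∞, 2, 3, 5, 7, 11, 13, 17, 19, 23, 29, 37, 41, 43}.
v=5: a=5^-2·(≡1), b=5^0·(≡3) mod 5; (1|5)=+1, (3|5)=-1; (−1)^{-2·0·2}·(+1)^0·(-1)^-2 = +1.
v=7: a=7^1·(≡1), b=7^0·(≡3) mod 7; (1|7)=+1, (3|7)=-1; (−1)^{1·0·3}·(+1)^0·(-1)^1 = -1.
v=43: a=43^-2·(≡23), b=43^0·(≡13) mod 43; (23|43)=+1, (13|43)=+1; (−1)^{-2·0·21}·(+1)^0·(+1)^-2 = +1.
v=19: a=19^2·(≡15), b=19^0·(≡1) mod 19; (15|19)=-1, (1|19)=+1; (−1)^{2·0·9}·(-1)^0·(+1)^2 = +1.
v=2: v_2(a)=6, v_2(b)=2; units ≡ 5, 5 (mod 8); ε·ε+αω+βω = 0·0+6·1+2·1 ≡ 0  ⇒  (a,b)_2 = +1.
v=3: a=3^14·(≡2), b=3^4·(≡1) mod 3; (2|3)=-1, (1|3)=+1; (−1)^{14·4·1}·(-1)^4·(+1)^14 = +1.
v=11: a=11^3·(≡1), b=11^1·(≡3) mod 11; (1|11)=+1, (3|11)=+1; (−1)^{3·1·5}·(+1)^1·(+1)^3 = -1.
v=23: a=23^3·(≡22), b=23^1·(≡5) mod 23; (22|23)=-1, (5|23)=-1; (−1)^{3·1·11}·(-1)^1·(-1)^3 = -1.
v=29: a=29^3·(≡15), b=29^1·(≡17) mod 29; (15|29)=-1, (17|29)=-1; (−1)^{3·1·14}·(-1)^1·(-1)^3 = +1.
v=41: a=41^-10·(≡20), b=41^-4·(≡19) mod 41; (20|41)=+1, (19|41)=-1; (−1)^{-10·-4·20}·(+1)^-4·(-1)^-10 = +1.
v=17: a=17^7·(≡14), b=17^3·(≡16) mod 17; (14|17)=-1, (16|17)=+1; (−1)^{7·3·8}·(-1)^3·(+1)^7 = -1.
v=13: a=13^2·(≡7), b=13^0·(≡1) mod 13; (7|13)=-1, (1|13)=+1; (−1)^{2·0·6}·(-1)^0·(+1)^2 = +1.
v=37: a=37^3·(≡6), b=37^1·(≡32) mod 37; (6|37)=-1, (32|37)=-1; (−1)^{3·1·18}·(-1)^1·(-1)^3 = +1.
v=∞: -32304811 < 0 and 4614973 > 0  ⇒  (a,b)_∞ = +1.
Ram(-32304811, 4614973) = {7, 11, 17, 23}; no ℚ_7-point on the conic.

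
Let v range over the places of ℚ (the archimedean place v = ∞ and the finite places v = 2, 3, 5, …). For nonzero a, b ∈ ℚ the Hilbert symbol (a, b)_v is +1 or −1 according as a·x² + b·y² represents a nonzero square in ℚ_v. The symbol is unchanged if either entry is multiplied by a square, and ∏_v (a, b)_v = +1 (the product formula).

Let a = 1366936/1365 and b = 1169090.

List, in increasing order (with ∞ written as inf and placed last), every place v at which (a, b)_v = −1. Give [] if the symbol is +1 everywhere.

[3, 7]

Mod squares: a ≡ 881790, b ≡ 2210. Check v ∈ {∞, 2, 3, 5, 7, 13, 17, 19, 23}.
v=19: a=19^1·(≡3), b=19^0·(≡1) mod 19; (3|19)=-1, (1|19)=+1; (−1)^{1·0·9}·(-1)^0·(+1)^1 = +1.
v=13: a=13^-1·(≡12), b=13^1·(≡9) mod 13; (12|13)=+1, (9|13)=+1; (−1)^{-1·1·6}·(+1)^1·(+1)^-1 = +1.
v=3: a=3^-1·(≡2), b=3^0·(≡2) mod 3; (2|3)=-1, (2|3)=-1; (−1)^{-1·0·1}·(-1)^0·(-1)^-1 = -1.
v=17: a=17^1·(≡3), b=17^1·(≡5) mod 17; (3|17)=-1, (5|17)=-1; (−1)^{1·1·8}·(-1)^1·(-1)^1 = +1.
v=∞: 881790 > 0 and 2210 > 0  ⇒  (a,b)_∞ = +1.
v=7: a=7^-1·(≡3), b=7^0·(≡6) mod 7; (3|7)=-1, (6|7)=-1; (−1)^{-1·0·3}·(-1)^0·(-1)^-1 = -1.
v=2: v_2(a)=3, v_2(b)=1; units ≡ 7, 1 (mod 8); ε·ε+αω+βω = 1·0+3·0+1·0 ≡ 0  ⇒  (a,b)_2 = +1.
v=23: a=23^2·(≡1), b=23^2·(≡2) mod 23; (1|23)=+1, (2|23)=+1; (−1)^{2·2·11}·(+1)^2·(+1)^2 = +1.
v=5: a=5^-1·(≡2), b=5^1·(≡3) mod 5; (2|5)=-1, (3|5)=-1; (−1)^{-1·1·2}·(-1)^1·(-1)^-1 = +1.
Ram(881790, 2210) = {3, 7}; no ℚ_3-point on the conic.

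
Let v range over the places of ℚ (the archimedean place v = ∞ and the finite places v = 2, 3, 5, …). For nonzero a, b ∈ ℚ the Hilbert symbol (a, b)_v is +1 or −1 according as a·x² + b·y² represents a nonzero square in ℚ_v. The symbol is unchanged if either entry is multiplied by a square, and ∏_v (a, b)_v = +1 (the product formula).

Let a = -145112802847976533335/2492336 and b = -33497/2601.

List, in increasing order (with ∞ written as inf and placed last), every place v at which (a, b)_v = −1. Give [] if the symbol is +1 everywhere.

[2, 5, 19, 23, 43, inf]

Mod squares: a ≡ -3940754565, b ≡ -33497. Check v ∈ {∞, 2, 3, 5, 7, 11, 17, 19, 23, 31, 41, 43}.
v=2: v_2(a)=-4, v_2(b)=0; units ≡ 3, 7 (mod 8); ε·ε+αω+βω = 1·1+-4·0+0·1 ≡ 1  ⇒  (a,b)_2 = -1.
v=17: a=17^-2·(≡2), b=17^-2·(≡3) mod 17; (2|17)=+1, (3|17)=-1; (−1)^{-2·-2·8}·(+1)^-2·(-1)^-2 = +1.
v=23: a=23^1·(≡10), b=23^0·(≡7) mod 23; (10|23)=-1, (7|23)=-1; (−1)^{1·0·11}·(-1)^0·(-1)^1 = -1.
v=43: a=43^3·(≡10), b=43^1·(≡10) mod 43; (10|43)=+1, (10|43)=+1; (−1)^{3·1·21}·(+1)^1·(+1)^3 = -1.
v=31: a=31^1·(≡11), b=31^0·(≡16) mod 31; (11|31)=-1, (16|31)=+1; (−1)^{1·0·15}·(-1)^0·(+1)^1 = +1.
v=∞: -3940754565 < 0 and -33497 < 0  ⇒  (a,b)_∞ = -1.
v=19: a=19^5·(≡16), b=19^1·(≡17) mod 19; (16|19)=+1, (17|19)=+1; (−1)^{5·1·9}·(+1)^1·(+1)^5 = -1.
v=3: a=3^1·(≡2), b=3^-2·(≡1) mod 3; (2|3)=-1, (1|3)=+1; (−1)^{1·-2·1}·(-1)^-2·(+1)^1 = +1.
v=41: a=41^3·(≡17), b=41^1·(≡7) mod 41; (17|41)=-1, (7|41)=-1; (−1)^{3·1·20}·(-1)^1·(-1)^3 = +1.
v=7: a=7^-2·(≡2), b=7^0·(≡3) mod 7; (2|7)=+1, (3|7)=-1; (−1)^{-2·0·3}·(+1)^0·(-1)^-2 = +1.
v=5: a=5^1·(≡3), b=5^0·(≡3) mod 5; (3|5)=-1, (3|5)=-1; (−1)^{1·0·2}·(-1)^0·(-1)^1 = -1.
v=11: a=11^-1·(≡9), b=11^0·(≡4) mod 11; (9|11)=+1, (4|11)=+1; (−1)^{-1·0·5}·(+1)^0·(+1)^-1 = +1.
|Ram(-3940754565, -33497)| = 6, even; anisotropic at {2, 5, 19, 23, 43, ∞}.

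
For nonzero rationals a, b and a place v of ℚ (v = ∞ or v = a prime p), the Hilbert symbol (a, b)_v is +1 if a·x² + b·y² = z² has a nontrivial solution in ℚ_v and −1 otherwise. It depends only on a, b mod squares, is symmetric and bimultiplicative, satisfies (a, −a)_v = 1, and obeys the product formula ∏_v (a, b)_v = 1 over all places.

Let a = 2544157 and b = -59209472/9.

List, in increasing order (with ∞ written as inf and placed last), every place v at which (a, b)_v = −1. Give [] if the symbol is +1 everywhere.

(a, b) ≡ (2544157, -231287) mod (ℚ^×)²; places V = {2, 3, 7, 11, 19, 37, 47, ∞}.
(a,b)_37: α=1, u≡15; β=1, v≡24 (mod 37); (15|37)=-1, (24|37)=-1; sign (−1)^0·-1^1·-1^1 = +1.
(a,b)_2: α=0, β=8; u≡5, v≡1 (mod 8); ε(u)ε(v)=0·0, αω(v)=0·0, βω(u)=8·1; sum ≡ 0  ⇒  +1.
(a,b)_3: α=0, u≡1; β=-2, v≡1 (mod 3); (1|3)=+1, (1|3)=+1; sign (−1)^0·+1^-2·+1^0 = +1.
(a,b)_11: α=1, u≡1; β=0, v≡7 (mod 11); (1|11)=+1, (7|11)=-1; sign (−1)^0·+1^0·-1^1 = -1.
(a,b)_∞: sgn(2544157)=+, sgn(-231287)=−, so +1.
(a,b)_19: α=1, u≡10; β=1, v≡6 (mod 19); (10|19)=-1, (6|19)=+1; sign (−1)^1·-1^1·+1^1 = +1.
(a,b)_47: α=1, u≡34; β=1, v≡17 (mod 47); (34|47)=+1, (17|47)=+1; sign (−1)^1·+1^1·+1^1 = -1.
(a,b)_7: α=1, u≡4; β=1, v≡5 (mod 7); (4|7)=+1, (5|7)=-1; sign (−1)^1·+1^1·-1^1 = +1.
Ram(2544157, -231287) = {11, 47}; no ℚ_11-point on the conic.

[11, 47]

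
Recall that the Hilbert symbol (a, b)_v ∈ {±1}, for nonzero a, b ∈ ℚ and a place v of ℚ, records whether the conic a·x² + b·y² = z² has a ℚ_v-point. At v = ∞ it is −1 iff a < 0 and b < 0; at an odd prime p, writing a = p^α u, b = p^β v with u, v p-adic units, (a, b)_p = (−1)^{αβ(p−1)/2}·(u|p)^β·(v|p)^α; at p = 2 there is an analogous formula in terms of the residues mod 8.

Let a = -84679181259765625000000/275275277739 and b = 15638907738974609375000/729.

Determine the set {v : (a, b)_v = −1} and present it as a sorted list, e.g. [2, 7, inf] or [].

[2, 11, 19, 29]

(a, b) ≡ (-11, 5510) mod (ℚ^×)²; places V = {2, 3, 5, 7, 11, 13, 19, 29, 31, ∞}.
(a,b)_19: α=2, u≡14; β=1, v≡11 (mod 19); (14|19)=-1, (11|19)=+1; sign (−1)^0·-1^1·+1^2 = -1.
(a,b)_29: α=2, u≡27; β=3, v≡22 (mod 29); (27|29)=-1, (22|29)=+1; sign (−1)^0·-1^3·+1^2 = -1.
(a,b)_31: α=-2, u≡20; β=0, v≡23 (mod 31); (20|31)=+1, (23|31)=-1; sign (−1)^0·+1^0·-1^-2 = +1.
(a,b)_13: α=4, u≡11; β=4, v≡11 (mod 13); (11|13)=-1, (11|13)=-1; sign (−1)^0·-1^4·-1^4 = +1.
(a,b)_7: α=-2, u≡6; β=0, v≡1 (mod 7); (6|7)=-1, (1|7)=+1; sign (−1)^0·-1^0·+1^-2 = +1.
(a,b)_2: α=6, β=3; u≡5, v≡3 (mod 8); ε(u)ε(v)=0·1, αω(v)=6·1, βω(u)=3·1; sum ≡ 1  ⇒  -1.
(a,b)_5: α=16, u≡4; β=13, v≡2 (mod 5); (4|5)=+1, (2|5)=-1; sign (−1)^0·+1^13·-1^16 = +1.
(a,b)_3: α=-12, u≡1; β=-6, v≡2 (mod 3); (1|3)=+1, (2|3)=-1; sign (−1)^0·+1^-6·-1^-12 = +1.
(a,b)_11: α=-1, u≡7; β=2, v≡10 (mod 11); (7|11)=-1, (10|11)=-1; sign (−1)^0·-1^2·-1^-1 = -1.
(a,b)_∞: sgn(-11)=−, sgn(5510)=+, so +1.
(-11, 5510 / ℚ) ramifies at {2, 11, 19, 29}: a division algebra.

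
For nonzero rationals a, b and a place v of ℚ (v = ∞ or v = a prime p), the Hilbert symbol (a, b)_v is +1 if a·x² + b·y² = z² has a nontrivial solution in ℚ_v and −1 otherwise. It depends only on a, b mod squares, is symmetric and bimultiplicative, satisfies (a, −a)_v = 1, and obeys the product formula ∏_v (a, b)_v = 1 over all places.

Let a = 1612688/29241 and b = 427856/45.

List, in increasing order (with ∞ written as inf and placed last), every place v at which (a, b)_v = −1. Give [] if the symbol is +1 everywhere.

Mod squares: a ≡ 17, b ≡ 1105. Check v ∈ {∞, 2, 3, 5, 7, 11, 13, 17, 19}.
v=19: a=19^-2·(≡5), b=19^0·(≡2) mod 19; (5|19)=+1, (2|19)=-1; (−1)^{-2·0·9}·(+1)^0·(-1)^-2 = +1.
v=17: a=17^1·(≡4), b=17^1·(≡10) mod 17; (4|17)=+1, (10|17)=-1; (−1)^{1·1·8}·(+1)^1·(-1)^1 = -1.
v=5: a=5^0·(≡3), b=5^-1·(≡4) mod 5; (3|5)=-1, (4|5)=+1; (−1)^{0·-1·2}·(-1)^-1·(+1)^0 = -1.
v=7: a=7^2·(≡6), b=7^0·(≡3) mod 7; (6|7)=-1, (3|7)=-1; (−1)^{2·0·3}·(-1)^0·(-1)^2 = +1.
v=13: a=13^0·(≡3), b=13^1·(≡8) mod 13; (3|13)=+1, (8|13)=-1; (−1)^{0·1·6}·(+1)^1·(-1)^0 = +1.
v=11: a=11^2·(≡6), b=11^2·(≡5) mod 11; (6|11)=-1, (5|11)=+1; (−1)^{2·2·5}·(-1)^2·(+1)^2 = +1.
v=3: a=3^-4·(≡2), b=3^-2·(≡1) mod 3; (2|3)=-1, (1|3)=+1; (−1)^{-4·-2·1}·(-1)^-2·(+1)^-4 = +1.
v=2: v_2(a)=4, v_2(b)=4; units ≡ 1, 1 (mod 8); ε·ε+αω+βω = 0·0+4·0+4·0 ≡ 0  ⇒  (a,b)_2 = +1.
v=∞: 17 > 0 and 1105 > 0  ⇒  (a,b)_∞ = +1.
(17, 1105 / ℚ) ramifies at {5, 17}: a division algebra.

[5, 17]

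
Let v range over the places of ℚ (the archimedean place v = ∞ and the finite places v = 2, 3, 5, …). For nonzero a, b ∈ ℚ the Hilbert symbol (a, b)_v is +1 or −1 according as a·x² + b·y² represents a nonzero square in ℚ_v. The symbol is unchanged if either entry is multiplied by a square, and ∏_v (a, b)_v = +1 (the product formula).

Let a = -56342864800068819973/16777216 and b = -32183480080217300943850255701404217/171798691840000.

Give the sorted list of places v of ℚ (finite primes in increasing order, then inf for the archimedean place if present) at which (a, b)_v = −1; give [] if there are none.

[2, inf]

Mod squares: a ≡ -37, b ≡ -713. Check v ∈ {∞, 2, 3, 5, 7, 11, 13, 19, 23, 31, 37}.
v=13: a=13^4·(≡7), b=13^6·(≡8) mod 13; (7|13)=-1, (8|13)=-1; (−1)^{4·6·6}·(-1)^6·(-1)^4 = +1.
v=7: a=7^4·(≡5), b=7^10·(≡2) mod 7; (5|7)=-1, (2|7)=+1; (−1)^{4·10·3}·(-1)^10·(+1)^4 = +1.
v=19: a=19^2·(≡7), b=19^2·(≡6) mod 19; (7|19)=+1, (6|19)=+1; (−1)^{2·2·9}·(+1)^2·(+1)^2 = +1.
v=∞: -37 < 0 and -713 < 0  ⇒  (a,b)_∞ = -1.
v=31: a=31^2·(≡7), b=31^3·(≡14) mod 31; (7|31)=+1, (14|31)=+1; (−1)^{2·3·15}·(+1)^3·(+1)^2 = +1.
v=3: a=3^0·(≡2), b=3^2·(≡1) mod 3; (2|3)=-1, (1|3)=+1; (−1)^{0·2·1}·(-1)^2·(+1)^0 = +1.
v=23: a=23^2·(≡1), b=23^3·(≡22) mod 23; (1|23)=+1, (22|23)=-1; (−1)^{2·3·11}·(+1)^3·(-1)^2 = +1.
v=2: v_2(a)=-24, v_2(b)=-38; units ≡ 3, 7 (mod 8); ε·ε+αω+βω = 1·1+-24·0+-38·1 ≡ 1  ⇒  (a,b)_2 = -1.
v=11: a=11^2·(≡8), b=11^4·(≡2) mod 11; (8|11)=-1, (2|11)=-1; (−1)^{2·4·5}·(-1)^4·(-1)^2 = +1.
v=37: a=37^1·(≡33), b=37^2·(≡26) mod 37; (33|37)=+1, (26|37)=+1; (−1)^{1·2·18}·(+1)^2·(+1)^1 = +1.
v=5: a=5^0·(≡2), b=5^-4·(≡2) mod 5; (2|5)=-1, (2|5)=-1; (−1)^{0·-4·2}·(-1)^-4·(-1)^0 = +1.
Ram(-37, -713) = {2, ∞}; no ℚ_2-point on the conic.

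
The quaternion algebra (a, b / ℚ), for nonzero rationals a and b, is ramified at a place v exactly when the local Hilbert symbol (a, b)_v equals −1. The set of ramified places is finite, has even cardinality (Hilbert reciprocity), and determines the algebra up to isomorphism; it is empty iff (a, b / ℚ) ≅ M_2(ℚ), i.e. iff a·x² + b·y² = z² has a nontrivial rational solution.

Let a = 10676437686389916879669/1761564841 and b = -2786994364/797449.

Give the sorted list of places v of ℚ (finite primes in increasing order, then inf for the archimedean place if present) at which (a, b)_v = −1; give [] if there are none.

Mod squares: a ≡ 26381, b ≡ -290191. Check v ∈ {∞, 2, 3, 7, 11, 19, 23, 31, 37, 47}.
v=∞: 26381 > 0 and -290191 < 0  ⇒  (a,b)_∞ = +1.
v=23: a=23^1·(≡20), b=23^1·(≡11) mod 23; (20|23)=-1, (11|23)=-1; (−1)^{1·1·11}·(-1)^1·(-1)^1 = -1.
v=7: a=7^10·(≡6), b=7^4·(≡2) mod 7; (6|7)=-1, (2|7)=+1; (−1)^{10·4·3}·(-1)^4·(+1)^10 = +1.
v=11: a=11^2·(≡4), b=11^1·(≡2) mod 11; (4|11)=+1, (2|11)=-1; (−1)^{2·1·5}·(+1)^1·(-1)^2 = +1.
v=31: a=31^3·(≡20), b=31^1·(≡5) mod 31; (20|31)=+1, (5|31)=+1; (−1)^{3·1·15}·(+1)^1·(+1)^3 = -1.
v=47: a=47^-4·(≡12), b=47^-2·(≡17) mod 47; (12|47)=+1, (17|47)=+1; (−1)^{-4·-2·23}·(+1)^-2·(+1)^-4 = +1.
v=2: v_2(a)=0, v_2(b)=2; units ≡ 5, 1 (mod 8); ε·ε+αω+βω = 0·0+0·0+2·1 ≡ 0  ⇒  (a,b)_2 = +1.
v=3: a=3^2·(≡2), b=3^0·(≡2) mod 3; (2|3)=-1, (2|3)=-1; (−1)^{2·0·1}·(-1)^0·(-1)^2 = +1.
v=37: a=37^3·(≡33), b=37^1·(≡26) mod 37; (33|37)=+1, (26|37)=+1; (−1)^{3·1·18}·(+1)^1·(+1)^3 = +1.
v=19: a=19^-2·(≡9), b=19^-2·(≡8) mod 19; (9|19)=+1, (8|19)=-1; (−1)^{-2·-2·9}·(+1)^-2·(-1)^-2 = +1.
(26381, -290191 / ℚ) ramifies at {23, 31}: a division algebra.

[23, 31]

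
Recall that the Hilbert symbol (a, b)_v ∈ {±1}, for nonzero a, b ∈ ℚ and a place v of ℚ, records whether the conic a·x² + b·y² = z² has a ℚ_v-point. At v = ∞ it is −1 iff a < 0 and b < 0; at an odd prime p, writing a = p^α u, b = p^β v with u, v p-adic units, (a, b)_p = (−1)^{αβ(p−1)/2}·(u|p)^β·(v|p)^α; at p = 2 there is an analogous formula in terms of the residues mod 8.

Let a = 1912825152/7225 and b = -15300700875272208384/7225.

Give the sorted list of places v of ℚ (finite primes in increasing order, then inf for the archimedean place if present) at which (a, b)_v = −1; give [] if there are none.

[3, 19, 29, 41]

(a, b) ≡ (67773, -22591) mod (ℚ^×)²; places V = {2, 3, 5, 7, 17, 19, 29, 41, ∞}.
(a,b)_19: α=1, u≡10; β=3, v≡13 (mod 19); (10|19)=-1, (13|19)=-1; sign (−1)^1·-1^3·-1^1 = -1.
(a,b)_∞: sgn(67773)=+, sgn(-22591)=−, so +1.
(a,b)_41: α=1, u≡14; β=3, v≡5 (mod 41); (14|41)=-1, (5|41)=+1; sign (−1)^0·-1^3·+1^1 = -1.
(a,b)_17: α=-2, u≡14; β=-2, v≡16 (mod 17); (14|17)=-1, (16|17)=+1; sign (−1)^0·-1^-2·+1^-2 = +1.
(a,b)_3: α=3, u≡1; β=4, v≡2 (mod 3); (1|3)=+1, (2|3)=-1; sign (−1)^0·+1^4·-1^3 = -1.
(a,b)_5: α=-2, u≡3; β=-2, v≡4 (mod 5); (3|5)=-1, (4|5)=+1; sign (−1)^0·-1^-2·+1^-2 = +1.
(a,b)_7: α=2, u≡5; β=0, v≡5 (mod 7); (5|7)=-1, (5|7)=-1; sign (−1)^0·-1^0·-1^2 = +1.
(a,b)_29: α=1, u≡8; β=3, v≡9 (mod 29); (8|29)=-1, (9|29)=+1; sign (−1)^0·-1^3·+1^1 = -1.
(a,b)_2: α=6, β=14; u≡5, v≡1 (mod 8); ε(u)ε(v)=0·0, αω(v)=6·0, βω(u)=14·1; sum ≡ 0  ⇒  +1.
(67773, -22591 / ℚ) ramifies at {3, 19, 29, 41}: a division algebra.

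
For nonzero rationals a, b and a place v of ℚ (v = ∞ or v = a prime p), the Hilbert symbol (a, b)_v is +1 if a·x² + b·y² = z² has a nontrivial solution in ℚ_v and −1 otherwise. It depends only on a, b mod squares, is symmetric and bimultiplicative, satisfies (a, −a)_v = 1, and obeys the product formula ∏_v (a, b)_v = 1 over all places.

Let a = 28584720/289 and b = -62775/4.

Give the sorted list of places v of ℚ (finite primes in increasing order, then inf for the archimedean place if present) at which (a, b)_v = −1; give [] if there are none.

Mod squares: a ≡ 145, b ≡ -31. Check v ∈ {∞, 2, 3, 5, 17, 29, 31, 37}.
v=5: a=5^1·(≡1), b=5^2·(≡1) mod 5; (1|5)=+1, (1|5)=+1; (−1)^{1·2·2}·(+1)^2·(+1)^1 = +1.
v=3: a=3^2·(≡1), b=3^4·(≡2) mod 3; (1|3)=+1, (2|3)=-1; (−1)^{2·4·1}·(+1)^4·(-1)^2 = +1.
v=31: a=31^0·(≡24), b=31^1·(≡13) mod 31; (24|31)=-1, (13|31)=-1; (−1)^{0·1·15}·(-1)^1·(-1)^0 = -1.
v=2: v_2(a)=4, v_2(b)=-2; units ≡ 1, 1 (mod 8); ε·ε+αω+βω = 0·0+4·0+-2·0 ≡ 0  ⇒  (a,b)_2 = +1.
v=29: a=29^1·(≡1), b=29^0·(≡17) mod 29; (1|29)=+1, (17|29)=-1; (−1)^{1·0·14}·(+1)^0·(-1)^1 = -1.
v=∞: 145 > 0 and -31 < 0  ⇒  (a,b)_∞ = +1.
v=37: a=37^2·(≡30), b=37^0·(≡22) mod 37; (30|37)=+1, (22|37)=-1; (−1)^{2·0·18}·(+1)^0·(-1)^2 = +1.
v=17: a=17^-2·(≡2), b=17^0·(≡10) mod 17; (2|17)=+1, (10|17)=-1; (−1)^{-2·0·8}·(+1)^0·(-1)^-2 = +1.
Ram(145, -31) = {29, 31}; no ℚ_29-point on the conic.

[29, 31]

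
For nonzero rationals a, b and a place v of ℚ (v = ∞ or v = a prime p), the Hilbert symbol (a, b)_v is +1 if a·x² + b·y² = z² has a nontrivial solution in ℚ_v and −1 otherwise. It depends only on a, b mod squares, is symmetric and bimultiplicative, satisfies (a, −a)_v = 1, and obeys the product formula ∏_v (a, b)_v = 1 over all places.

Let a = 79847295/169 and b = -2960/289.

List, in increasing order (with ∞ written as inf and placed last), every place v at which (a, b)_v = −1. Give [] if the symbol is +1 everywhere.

[2, 5, 29, 37]

(a, b) ≡ (659895, -185) mod (ℚ^×)²; places V = {2, 3, 5, 11, 13, 17, 29, 37, 41, ∞}.
(a,b)_11: α=2, u≡4; β=0, v≡7 (mod 11); (4|11)=+1, (7|11)=-1; sign (−1)^0·+1^0·-1^2 = +1.
(a,b)_29: α=1, u≡10; β=0, v≡2 (mod 29); (10|29)=-1, (2|29)=-1; sign (−1)^0·-1^0·-1^1 = -1.
(a,b)_5: α=1, u≡1; β=1, v≡2 (mod 5); (1|5)=+1, (2|5)=-1; sign (−1)^0·+1^1·-1^1 = -1.
(a,b)_17: α=0, u≡5; β=-2, v≡15 (mod 17); (5|17)=-1, (15|17)=+1; sign (−1)^0·-1^-2·+1^0 = +1.
(a,b)_3: α=1, u≡2; β=0, v≡1 (mod 3); (2|3)=-1, (1|3)=+1; sign (−1)^0·-1^0·+1^1 = +1.
(a,b)_2: α=0, β=4; u≡7, v≡7 (mod 8); ε(u)ε(v)=1·1, αω(v)=0·0, βω(u)=4·0; sum ≡ 1  ⇒  -1.
(a,b)_41: α=1, u≡40; β=0, v≡37 (mod 41); (40|41)=+1, (37|41)=+1; sign (−1)^0·+1^0·+1^1 = +1.
(a,b)_37: α=1, u≡4; β=1, v≡22 (mod 37); (4|37)=+1, (22|37)=-1; sign (−1)^0·+1^1·-1^1 = -1.
(a,b)_∞: sgn(659895)=+, sgn(-185)=−, so +1.
(a,b)_13: α=-2, u≡8; β=0, v≡10 (mod 13); (8|13)=-1, (10|13)=+1; sign (−1)^0·-1^0·+1^-2 = +1.
Ram(659895, -185) = {2, 5, 29, 37}; no ℚ_2-point on the conic.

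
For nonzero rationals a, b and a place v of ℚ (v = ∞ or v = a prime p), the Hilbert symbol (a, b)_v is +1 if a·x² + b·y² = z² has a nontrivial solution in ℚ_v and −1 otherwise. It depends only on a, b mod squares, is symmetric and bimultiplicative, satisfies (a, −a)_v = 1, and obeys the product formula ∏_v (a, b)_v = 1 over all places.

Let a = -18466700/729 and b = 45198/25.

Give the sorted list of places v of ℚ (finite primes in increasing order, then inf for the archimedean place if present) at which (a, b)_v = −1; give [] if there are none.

[2, 7]

Mod squares: a ≡ -184667, b ≡ 62. Check v ∈ {∞, 2, 3, 5, 7, 23, 31, 37}.
v=2: v_2(a)=2, v_2(b)=1; units ≡ 5, 7 (mod 8); ε·ε+αω+βω = 0·1+2·0+1·1 ≡ 1  ⇒  (a,b)_2 = -1.
v=31: a=31^1·(≡23), b=31^1·(≡5) mod 31; (23|31)=-1, (5|31)=+1; (−1)^{1·1·15}·(-1)^1·(+1)^1 = +1.
v=37: a=37^1·(≡4), b=37^0·(≡26) mod 37; (4|37)=+1, (26|37)=+1; (−1)^{1·0·18}·(+1)^0·(+1)^1 = +1.
v=7: a=7^1·(≡4), b=7^0·(≡5) mod 7; (4|7)=+1, (5|7)=-1; (−1)^{1·0·3}·(+1)^0·(-1)^1 = -1.
v=23: a=23^1·(≡22), b=23^0·(≡13) mod 23; (22|23)=-1, (13|23)=+1; (−1)^{1·0·11}·(-1)^0·(+1)^1 = +1.
v=3: a=3^-6·(≡1), b=3^6·(≡2) mod 3; (1|3)=+1, (2|3)=-1; (−1)^{-6·6·1}·(+1)^6·(-1)^-6 = +1.
v=∞: -184667 < 0 and 62 > 0  ⇒  (a,b)_∞ = +1.
v=5: a=5^2·(≡3), b=5^-2·(≡3) mod 5; (3|5)=-1, (3|5)=-1; (−1)^{2·-2·2}·(-1)^-2·(-1)^2 = +1.
(-184667, 62 / ℚ) ramifies at {2, 7}: a division algebra.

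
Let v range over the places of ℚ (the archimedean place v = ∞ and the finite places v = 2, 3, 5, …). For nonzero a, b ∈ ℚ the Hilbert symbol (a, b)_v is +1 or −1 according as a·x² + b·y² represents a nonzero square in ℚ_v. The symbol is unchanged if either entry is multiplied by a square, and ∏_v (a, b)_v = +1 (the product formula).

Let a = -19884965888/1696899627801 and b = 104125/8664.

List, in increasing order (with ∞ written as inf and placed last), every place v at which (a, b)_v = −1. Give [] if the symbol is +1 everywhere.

(a, b) ≡ (-2, 510) mod (ℚ^×)²; places V = {2, 3, 5, 7, 17, 19, 23, 29, 31, 41, ∞}.
(a,b)_23: α=-2, u≡22; β=0, v≡6 (mod 23); (22|23)=-1, (6|23)=+1; sign (−1)^0·-1^0·+1^-2 = +1.
(a,b)_7: α=-2, u≡6; β=2, v≡5 (mod 7); (6|7)=-1, (5|7)=-1; sign (−1)^0·-1^2·-1^-2 = +1.
(a,b)_19: α=2, u≡9; β=-2, v≡1 (mod 19); (9|19)=+1, (1|19)=+1; sign (−1)^0·+1^-2·+1^2 = +1.
(a,b)_17: α=0, u≡16; β=1, v≡2 (mod 17); (16|17)=+1, (2|17)=+1; sign (−1)^0·+1^1·+1^0 = +1.
(a,b)_3: α=-4, u≡1; β=-1, v≡2 (mod 3); (1|3)=+1, (2|3)=-1; sign (−1)^0·+1^-1·-1^-4 = +1.
(a,b)_31: α=-2, u≡29; β=0, v≡8 (mod 31); (29|31)=-1, (8|31)=+1; sign (−1)^0·-1^0·+1^-2 = +1.
(a,b)_5: α=0, u≡2; β=3, v≡2 (mod 5); (2|5)=-1, (2|5)=-1; sign (−1)^0·-1^3·-1^0 = -1.
(a,b)_41: α=2, u≡31; β=0, v≡2 (mod 41); (31|41)=+1, (2|41)=+1; sign (−1)^0·+1^0·+1^2 = +1.
(a,b)_29: α=-2, u≡8; β=0, v≡2 (mod 29); (8|29)=-1, (2|29)=-1; sign (−1)^0·-1^0·-1^-2 = +1.
(a,b)_∞: sgn(-2)=−, sgn(510)=+, so +1.
(a,b)_2: α=15, β=-3; u≡7, v≡7 (mod 8); ε(u)ε(v)=1·1, αω(v)=15·0, βω(u)=-3·0; sum ≡ 1  ⇒  -1.
Ram(-2, 510) = {2, 5}; no ℚ_2-point on the conic.

[2, 5]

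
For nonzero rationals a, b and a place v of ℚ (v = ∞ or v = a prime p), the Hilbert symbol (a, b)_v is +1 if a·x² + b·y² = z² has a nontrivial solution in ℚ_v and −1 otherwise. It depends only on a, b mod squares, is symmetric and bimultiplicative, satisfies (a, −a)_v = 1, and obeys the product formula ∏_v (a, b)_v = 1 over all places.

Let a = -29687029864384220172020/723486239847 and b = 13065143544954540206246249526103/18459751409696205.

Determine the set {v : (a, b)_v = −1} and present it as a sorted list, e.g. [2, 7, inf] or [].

[11, 41]

Mod squares: a ≡ -1726235, b ≡ 83435. Check v ∈ {∞, 2, 3, 5, 7, 11, 17, 31, 37, 41, 43}.
v=5: a=5^1·(≡3), b=5^-1·(≡3) mod 5; (3|5)=-1, (3|5)=-1; (−1)^{1·-1·2}·(-1)^-1·(-1)^1 = +1.
v=37: a=37^1·(≡6), b=37^1·(≡14) mod 37; (6|37)=-1, (14|37)=-1; (−1)^{1·1·18}·(-1)^1·(-1)^1 = +1.
v=2: v_2(a)=2, v_2(b)=0; units ≡ 5, 3 (mod 8); ε·ε+αω+βω = 0·1+2·1+0·1 ≡ 0  ⇒  (a,b)_2 = +1.
v=17: a=17^4·(≡4), b=17^4·(≡15) mod 17; (4|17)=+1, (15|17)=+1; (−1)^{4·4·8}·(+1)^4·(+1)^4 = +1.
v=7: a=7^-5·(≡5), b=7^-6·(≡1) mod 7; (5|7)=-1, (1|7)=+1; (−1)^{-5·-6·3}·(-1)^-6·(+1)^-5 = +1.
v=3: a=3^-16·(≡1), b=3^-22·(≡2) mod 3; (1|3)=+1, (2|3)=-1; (−1)^{-16·-22·1}·(+1)^-22·(-1)^-16 = +1.
v=11: a=11^8·(≡8), b=11^13·(≡7) mod 11; (8|11)=-1, (7|11)=-1; (−1)^{8·13·5}·(-1)^13·(-1)^8 = -1.
v=31: a=31^1·(≡3), b=31^2·(≡8) mod 31; (3|31)=-1, (8|31)=+1; (−1)^{1·2·15}·(-1)^2·(+1)^1 = +1.
v=∞: -1726235 < 0 and 83435 > 0  ⇒  (a,b)_∞ = +1.
v=41: a=41^2·(≡35), b=41^3·(≡27) mod 41; (35|41)=-1, (27|41)=-1; (−1)^{2·3·20}·(-1)^3·(-1)^2 = -1.
v=43: a=43^1·(≡35), b=43^2·(≡1) mod 43; (35|43)=+1, (1|43)=+1; (−1)^{1·2·21}·(+1)^2·(+1)^1 = +1.
(-1726235, 83435 / ℚ) ramifies at {11, 41}: a division algebra.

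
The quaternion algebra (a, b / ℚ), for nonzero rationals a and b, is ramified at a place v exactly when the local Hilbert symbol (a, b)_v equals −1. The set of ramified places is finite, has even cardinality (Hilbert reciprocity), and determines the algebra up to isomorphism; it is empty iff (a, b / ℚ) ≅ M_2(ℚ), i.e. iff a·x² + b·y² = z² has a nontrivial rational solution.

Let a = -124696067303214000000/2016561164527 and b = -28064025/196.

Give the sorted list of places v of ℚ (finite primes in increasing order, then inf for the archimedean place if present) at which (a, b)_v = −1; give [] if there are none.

(a, b) ≡ (-180642, -124729) mod (ℚ^×)²; places V = {2, 3, 5, 7, 11, 13, 17, 19, 23, 29, 41, 47, 53, ∞}.
(a,b)_13: α=-2, u≡5; β=0, v≡11 (mod 13); (5|13)=-1, (11|13)=-1; sign (−1)^0·-1^0·-1^-2 = +1.
(a,b)_47: α=2, u≡31; β=0, v≡24 (mod 47); (31|47)=-1, (24|47)=+1; sign (−1)^0·-1^0·+1^2 = +1.
(a,b)_29: α=2, u≡6; β=1, v≡20 (mod 29); (6|29)=+1, (20|29)=+1; sign (−1)^0·+1^1·+1^2 = +1.
(a,b)_53: α=-2, u≡21; β=0, v≡3 (mod 53); (21|53)=-1, (3|53)=-1; sign (−1)^0·-1^0·-1^-2 = +1.
(a,b)_23: α=1, u≡8; β=1, v≡19 (mod 23); (8|23)=+1, (19|23)=-1; sign (−1)^1·+1^1·-1^1 = +1.
(a,b)_19: α=-2, u≡2; β=0, v≡16 (mod 19); (2|19)=-1, (16|19)=+1; sign (−1)^0·-1^0·+1^-2 = +1.
(a,b)_5: α=6, u≡2; β=2, v≡4 (mod 5); (2|5)=-1, (4|5)=+1; sign (−1)^0·-1^2·+1^6 = +1.
(a,b)_41: α=-2, u≡1; β=0, v≡11 (mod 41); (1|41)=+1, (11|41)=-1; sign (−1)^0·+1^0·-1^-2 = +1.
(a,b)_3: α=3, u≡2; β=2, v≡2 (mod 3); (2|3)=-1, (2|3)=-1; sign (−1)^0·-1^2·-1^3 = -1.
(a,b)_2: α=7, β=-2; u≡7, v≡7 (mod 8); ε(u)ε(v)=1·1, αω(v)=7·0, βω(u)=-2·0; sum ≡ 1  ⇒  -1.
(a,b)_7: α=-1, u≡6; β=-2, v≡1 (mod 7); (6|7)=-1, (1|7)=+1; sign (−1)^0·-1^-2·+1^-1 = +1.
(a,b)_17: α=3, u≡9; β=1, v≡5 (mod 17); (9|17)=+1, (5|17)=-1; sign (−1)^0·+1^1·-1^3 = -1.
(a,b)_∞: sgn(-180642)=−, sgn(-124729)=−, so -1.
(a,b)_11: α=1, u≡5; β=1, v≡6 (mod 11); (5|11)=+1, (6|11)=-1; sign (−1)^1·+1^1·-1^1 = +1.
(-180642, -124729 / ℚ) ramifies at {2, 3, 17, ∞}: a division algebra.

[2, 3, 17, inf]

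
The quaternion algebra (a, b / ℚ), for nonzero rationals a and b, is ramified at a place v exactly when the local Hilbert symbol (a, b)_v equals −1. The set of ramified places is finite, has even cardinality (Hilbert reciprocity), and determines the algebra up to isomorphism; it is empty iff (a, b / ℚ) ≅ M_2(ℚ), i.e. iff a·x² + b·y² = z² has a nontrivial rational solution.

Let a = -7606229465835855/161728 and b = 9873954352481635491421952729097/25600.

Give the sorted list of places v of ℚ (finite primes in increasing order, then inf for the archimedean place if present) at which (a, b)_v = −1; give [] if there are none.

Mod squares: a ≡ -112665, b ≡ 104673. Check v ∈ {∞, 2, 3, 5, 7, 13, 19, 23, 29, 37, 41}.
v=13: a=13^0·(≡2), b=13^2·(≡9) mod 13; (2|13)=-1, (9|13)=+1; (−1)^{0·2·6}·(-1)^2·(+1)^0 = +1.
v=29: a=29^1·(≡9), b=29^4·(≡17) mod 29; (9|29)=+1, (17|29)=-1; (−1)^{1·4·14}·(+1)^4·(-1)^1 = -1.
v=41: a=41^2·(≡3), b=41^5·(≡29) mod 41; (3|41)=-1, (29|41)=-1; (−1)^{2·5·20}·(-1)^5·(-1)^2 = -1.
v=23: a=23^2·(≡2), b=23^5·(≡20) mod 23; (2|23)=+1, (20|23)=-1; (−1)^{2·5·11}·(+1)^5·(-1)^2 = +1.
v=2: v_2(a)=-6, v_2(b)=-10; units ≡ 7, 1 (mod 8); ε·ε+αω+βω = 1·0+-6·0+-10·0 ≡ 0  ⇒  (a,b)_2 = +1.
v=∞: -112665 < 0 and 104673 > 0  ⇒  (a,b)_∞ = +1.
v=19: a=19^-2·(≡16), b=19^0·(≡3) mod 19; (16|19)=+1, (3|19)=-1; (−1)^{-2·0·9}·(+1)^0·(-1)^-2 = +1.
v=5: a=5^1·(≡3), b=5^-2·(≡3) mod 5; (3|5)=-1, (3|5)=-1; (−1)^{1·-2·2}·(-1)^-2·(-1)^1 = -1.
v=37: a=37^1·(≡4), b=37^3·(≡24) mod 37; (4|37)=+1, (24|37)=-1; (−1)^{1·3·18}·(+1)^3·(-1)^1 = -1.
v=3: a=3^13·(≡2), b=3^7·(≡1) mod 3; (2|3)=-1, (1|3)=+1; (−1)^{13·7·1}·(-1)^7·(+1)^13 = +1.
v=7: a=7^-1·(≡5), b=7^0·(≡2) mod 7; (5|7)=-1, (2|7)=+1; (−1)^{-1·0·3}·(-1)^0·(+1)^-1 = +1.
(-112665, 104673 / ℚ) ramifies at {5, 29, 37, 41}: a division algebra.

[5, 29, 37, 41]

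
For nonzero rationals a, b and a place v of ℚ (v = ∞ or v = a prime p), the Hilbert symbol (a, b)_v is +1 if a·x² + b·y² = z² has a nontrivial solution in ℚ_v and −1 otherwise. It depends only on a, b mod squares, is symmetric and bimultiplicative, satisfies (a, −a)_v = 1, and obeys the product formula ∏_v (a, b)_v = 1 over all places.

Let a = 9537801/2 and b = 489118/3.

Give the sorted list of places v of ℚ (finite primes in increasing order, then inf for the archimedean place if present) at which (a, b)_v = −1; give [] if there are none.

[2, 3, 13, 23]

(a, b) ≡ (389298, 29946) mod (ℚ^×)²; places V = {2, 3, 7, 13, 23, 31, ∞}.
(a,b)_∞: sgn(389298)=+, sgn(29946)=+, so +1.
(a,b)_7: α=3, u≡5; β=3, v≡4 (mod 7); (5|7)=-1, (4|7)=+1; sign (−1)^1·-1^3·+1^3 = +1.
(a,b)_23: α=1, u≡10; β=1, v≡20 (mod 23); (10|23)=-1, (20|23)=-1; sign (−1)^1·-1^1·-1^1 = -1.
(a,b)_13: α=1, u≡11; β=0, v≡2 (mod 13); (11|13)=-1, (2|13)=-1; sign (−1)^0·-1^0·-1^1 = -1.
(a,b)_31: α=1, u≡29; β=1, v≡10 (mod 31); (29|31)=-1, (10|31)=+1; sign (−1)^1·-1^1·+1^1 = +1.
(a,b)_3: α=1, u≡1; β=-1, v≡1 (mod 3); (1|3)=+1, (1|3)=+1; sign (−1)^1·+1^-1·+1^1 = -1.
(a,b)_2: α=-1, β=1; u≡1, v≡5 (mod 8); ε(u)ε(v)=0·0, αω(v)=-1·1, βω(u)=1·0; sum ≡ 1  ⇒  -1.
(389298, 29946 / ℚ) ramifies at {2, 3, 13, 23}: a division algebra.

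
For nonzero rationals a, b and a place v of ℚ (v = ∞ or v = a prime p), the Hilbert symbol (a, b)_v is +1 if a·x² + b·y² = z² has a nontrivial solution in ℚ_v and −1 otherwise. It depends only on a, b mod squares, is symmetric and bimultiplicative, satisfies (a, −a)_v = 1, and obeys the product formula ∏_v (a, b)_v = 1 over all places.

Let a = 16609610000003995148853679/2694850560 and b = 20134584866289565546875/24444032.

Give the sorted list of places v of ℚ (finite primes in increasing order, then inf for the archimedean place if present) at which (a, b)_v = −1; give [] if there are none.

Mod squares: a ≡ 819910, b ≡ 24310. Check v ∈ {∞, 2, 3, 5, 7, 11, 13, 17, 19, 23, 29, 53}.
v=5: a=5^-1·(≡2), b=5^7·(≡2) mod 5; (2|5)=-1, (2|5)=-1; (−1)^{-1·7·2}·(-1)^7·(-1)^-1 = +1.
v=23: a=23^0·(≡4), b=23^-2·(≡19) mod 23; (4|23)=+1, (19|23)=-1; (−1)^{0·-2·11}·(+1)^-2·(-1)^0 = +1.
v=∞: 819910 > 0 and 24310 > 0  ⇒  (a,b)_∞ = +1.
v=29: a=29^6·(≡28), b=29^4·(≡2) mod 29; (28|29)=+1, (2|29)=-1; (−1)^{6·4·14}·(+1)^4·(-1)^6 = +1.
v=19: a=19^-2·(≡3), b=19^-2·(≡17) mod 19; (3|19)=-1, (17|19)=+1; (−1)^{-2·-2·9}·(-1)^-2·(+1)^-2 = +1.
v=53: a=53^3·(≡9), b=53^2·(≡1) mod 53; (9|53)=+1, (1|53)=+1; (−1)^{3·2·26}·(+1)^2·(+1)^3 = +1.
v=13: a=13^3·(≡5), b=13^1·(≡7) mod 13; (5|13)=-1, (7|13)=-1; (−1)^{3·1·6}·(-1)^1·(-1)^3 = +1.
v=7: a=7^3·(≡3), b=7^2·(≡6) mod 7; (3|7)=-1, (6|7)=-1; (−1)^{3·2·3}·(-1)^2·(-1)^3 = -1.
v=2: v_2(a)=-11, v_2(b)=-7; units ≡ 3, 3 (mod 8); ε·ε+αω+βω = 1·1+-11·1+-7·1 ≡ 1  ⇒  (a,b)_2 = -1.
v=3: a=3^-6·(≡1), b=3^2·(≡1) mod 3; (1|3)=+1, (1|3)=+1; (−1)^{-6·2·1}·(+1)^2·(+1)^-6 = +1.
v=17: a=17^1·(≡1), b=17^1·(≡16) mod 17; (1|17)=+1, (16|17)=+1; (−1)^{1·1·8}·(+1)^1·(+1)^1 = +1.
v=11: a=11^4·(≡5), b=11^3·(≡10) mod 11; (5|11)=+1, (10|11)=-1; (−1)^{4·3·5}·(+1)^3·(-1)^4 = +1.
(819910, 24310 / ℚ) ramifies at {2, 7}: a division algebra.

[2, 7]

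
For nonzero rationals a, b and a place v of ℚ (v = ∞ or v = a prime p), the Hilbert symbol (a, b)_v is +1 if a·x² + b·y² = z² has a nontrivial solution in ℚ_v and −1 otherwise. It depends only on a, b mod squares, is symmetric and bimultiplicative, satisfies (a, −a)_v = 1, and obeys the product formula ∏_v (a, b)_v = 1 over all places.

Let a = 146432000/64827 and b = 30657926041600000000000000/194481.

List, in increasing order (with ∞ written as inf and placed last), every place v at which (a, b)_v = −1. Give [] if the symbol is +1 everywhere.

Mod squares: a ≡ 4290, b ≡ 1. Check v ∈ {∞, 2, 3, 5, 7, 11, 13}.
v=2: v_2(a)=13, v_2(b)=24; units ≡ 1, 1 (mod 8); ε·ε+αω+βω = 0·0+13·0+24·0 ≡ 0  ⇒  (a,b)_2 = +1.
v=3: a=3^-3·(≡2), b=3^-4·(≡1) mod 3; (2|3)=-1, (1|3)=+1; (−1)^{-3·-4·1}·(-1)^-4·(+1)^-3 = +1.
v=7: a=7^-4·(≡6), b=7^-4·(≡1) mod 7; (6|7)=-1, (1|7)=+1; (−1)^{-4·-4·3}·(-1)^-4·(+1)^-4 = +1.
v=∞: 4290 > 0 and 1 > 0  ⇒  (a,b)_∞ = +1.
v=13: a=13^1·(≡8), b=13^2·(≡1) mod 13; (8|13)=-1, (1|13)=+1; (−1)^{1·2·6}·(-1)^2·(+1)^1 = +1.
v=11: a=11^1·(≡5), b=11^6·(≡4) mod 11; (5|11)=+1, (4|11)=+1; (−1)^{1·6·5}·(+1)^6·(+1)^1 = +1.
v=5: a=5^3·(≡3), b=5^14·(≡4) mod 5; (3|5)=-1, (4|5)=+1; (−1)^{3·14·2}·(-1)^14·(+1)^3 = +1.
Every local symbol is +1, so the conic 4290·x² + 1·y² = z² has ℚ_v-points for all v and hence a ℚ-point; (a, b / ℚ) ≅ M_2(ℚ).

[]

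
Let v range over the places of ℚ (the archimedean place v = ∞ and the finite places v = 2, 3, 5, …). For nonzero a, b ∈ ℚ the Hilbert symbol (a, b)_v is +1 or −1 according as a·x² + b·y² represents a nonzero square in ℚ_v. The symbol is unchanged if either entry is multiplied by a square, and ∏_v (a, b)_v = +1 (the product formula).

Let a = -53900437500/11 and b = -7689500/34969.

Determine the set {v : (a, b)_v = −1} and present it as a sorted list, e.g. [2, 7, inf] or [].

Mod squares: a ≡ -77, b ≡ -455. Check v ∈ {∞, 2, 3, 5, 7, 11, 13, 17}.
v=2: v_2(a)=2, v_2(b)=2; units ≡ 3, 1 (mod 8); ε·ε+αω+βω = 1·0+2·0+2·1 ≡ 0  ⇒  (a,b)_2 = +1.
v=3: a=3^6·(≡1), b=3^0·(≡1) mod 3; (1|3)=+1, (1|3)=+1; (−1)^{6·0·1}·(+1)^0·(+1)^6 = +1.
v=17: a=17^0·(≡13), b=17^-2·(≡4) mod 17; (13|17)=+1, (4|17)=+1; (−1)^{0·-2·8}·(+1)^-2·(+1)^0 = +1.
v=13: a=13^2·(≡12), b=13^3·(≡3) mod 13; (12|13)=+1, (3|13)=+1; (−1)^{2·3·6}·(+1)^3·(+1)^2 = +1.
v=7: a=7^1·(≡6), b=7^1·(≡6) mod 7; (6|7)=-1, (6|7)=-1; (−1)^{1·1·3}·(-1)^1·(-1)^1 = -1.
v=∞: -77 < 0 and -455 < 0  ⇒  (a,b)_∞ = -1.
v=5: a=5^6·(≡2), b=5^3·(≡1) mod 5; (2|5)=-1, (1|5)=+1; (−1)^{6·3·2}·(-1)^3·(+1)^6 = -1.
v=11: a=11^-1·(≡3), b=11^-2·(≡2) mod 11; (3|11)=+1, (2|11)=-1; (−1)^{-1·-2·5}·(+1)^-2·(-1)^-1 = -1.
(-77, -455 / ℚ) ramifies at {5, 7, 11, ∞}: a division algebra.

[5, 7, 11, inf]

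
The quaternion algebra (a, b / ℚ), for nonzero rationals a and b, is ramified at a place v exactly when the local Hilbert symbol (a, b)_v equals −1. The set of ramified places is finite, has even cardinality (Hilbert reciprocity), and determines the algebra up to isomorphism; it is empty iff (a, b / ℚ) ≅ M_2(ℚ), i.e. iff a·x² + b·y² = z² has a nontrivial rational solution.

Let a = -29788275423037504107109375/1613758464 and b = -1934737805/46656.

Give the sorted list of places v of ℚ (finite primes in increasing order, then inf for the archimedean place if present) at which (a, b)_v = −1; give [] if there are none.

[2, 11, 23, inf]

(a, b) ≡ (-28405, -16445) mod (ℚ^×)²; places V = {2, 3, 5, 7, 11, 13, 19, 23, ∞}.
(a,b)_13: α=5, u≡12; β=1, v≡9 (mod 13); (12|13)=+1, (9|13)=+1; sign (−1)^0·+1^1·+1^5 = +1.
(a,b)_23: α=3, u≡10; β=1, v≡7 (mod 23); (10|23)=-1, (7|23)=-1; sign (−1)^1·-1^1·-1^3 = -1.
(a,b)_2: α=-20, β=-6; u≡3, v≡3 (mod 8); ε(u)ε(v)=1·1, αω(v)=-20·1, βω(u)=-6·1; sum ≡ 1  ⇒  -1.
(a,b)_5: α=7, u≡1; β=1, v≡4 (mod 5); (1|5)=+1, (4|5)=+1; sign (−1)^0·+1^1·+1^7 = +1.
(a,b)_7: α=8, u≡2; β=6, v≡5 (mod 7); (2|7)=+1, (5|7)=-1; sign (−1)^0·+1^6·-1^8 = +1.
(a,b)_∞: sgn(-28405)=−, sgn(-16445)=−, so -1.
(a,b)_3: α=-4, u≡2; β=-6, v≡1 (mod 3); (2|3)=-1, (1|3)=+1; sign (−1)^0·-1^-6·+1^-4 = +1.
(a,b)_19: α=-1, u≡6; β=0, v≡6 (mod 19); (6|19)=+1, (6|19)=+1; sign (−1)^0·+1^0·+1^-1 = +1.
(a,b)_11: α=4, u≡6; β=1, v≡3 (mod 11); (6|11)=-1, (3|11)=+1; sign (−1)^0·-1^1·+1^4 = -1.
Ram(-28405, -16445) = {2, 11, 23, ∞}; no ℚ_2-point on the conic.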